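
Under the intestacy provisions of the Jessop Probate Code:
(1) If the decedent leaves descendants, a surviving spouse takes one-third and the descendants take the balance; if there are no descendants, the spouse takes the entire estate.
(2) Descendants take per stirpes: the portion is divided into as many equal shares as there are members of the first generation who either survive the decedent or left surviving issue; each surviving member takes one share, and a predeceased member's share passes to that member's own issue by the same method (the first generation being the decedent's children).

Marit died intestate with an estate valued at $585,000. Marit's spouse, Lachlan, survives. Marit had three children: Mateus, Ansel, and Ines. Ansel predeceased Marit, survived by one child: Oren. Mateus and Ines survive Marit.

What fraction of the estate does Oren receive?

Oren receives 2/9 of the estate.

Lachlan takes one-third of $585,000 = $195,000. The remaining $390,000 passes to the descendants.
The descendants' portion ($390,000) is divided into 3 shares of $130,000: Mateus and Ines each take $130,000; Ansel's $130,000 share passes to Ansel's issue.
Ansel's share ($130,000) passes entirely to Oren.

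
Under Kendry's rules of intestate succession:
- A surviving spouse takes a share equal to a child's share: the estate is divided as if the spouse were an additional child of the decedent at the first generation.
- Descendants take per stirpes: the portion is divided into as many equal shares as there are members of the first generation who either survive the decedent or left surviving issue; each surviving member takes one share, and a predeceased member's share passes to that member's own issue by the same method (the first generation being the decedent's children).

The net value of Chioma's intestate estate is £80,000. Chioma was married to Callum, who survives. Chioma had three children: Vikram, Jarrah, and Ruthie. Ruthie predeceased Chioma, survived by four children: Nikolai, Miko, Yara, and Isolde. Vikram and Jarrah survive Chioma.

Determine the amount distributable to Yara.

The spouse counts as an additional share at the children's level, so there are 4 primary shares of £20,000. Callum takes one such share (£20,000).
The children's combined portion (£60,000) is divided into 3 shares of £20,000: Vikram and Jarrah each take £20,000; Ruthie's £20,000 share passes to Ruthie's issue.
Ruthie's share (£20,000) is divided into 4 shares of £5,000: Nikolai, Miko, Yara, and Isolde each take £5,000.

Yara receives £5,000.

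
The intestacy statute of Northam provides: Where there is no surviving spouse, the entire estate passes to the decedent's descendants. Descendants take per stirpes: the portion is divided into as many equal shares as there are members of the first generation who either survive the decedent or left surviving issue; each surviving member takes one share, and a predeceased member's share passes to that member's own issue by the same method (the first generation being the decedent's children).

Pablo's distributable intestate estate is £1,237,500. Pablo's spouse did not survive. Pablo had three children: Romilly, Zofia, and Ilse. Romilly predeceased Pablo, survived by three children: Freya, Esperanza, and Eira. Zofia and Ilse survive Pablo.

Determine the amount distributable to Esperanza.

The entire £1,237,500 passes to the descendants.
That amount (£1,237,500) is divided into 3 shares of £412,500: Zofia and Ilse each take £412,500; Romilly's £412,500 share passes to Romilly's issue.
Romilly's share (£412,500) is divided into 3 shares of £137,500: Freya, Esperanza, and Eira each take £137,500.

Esperanza receives £137,500.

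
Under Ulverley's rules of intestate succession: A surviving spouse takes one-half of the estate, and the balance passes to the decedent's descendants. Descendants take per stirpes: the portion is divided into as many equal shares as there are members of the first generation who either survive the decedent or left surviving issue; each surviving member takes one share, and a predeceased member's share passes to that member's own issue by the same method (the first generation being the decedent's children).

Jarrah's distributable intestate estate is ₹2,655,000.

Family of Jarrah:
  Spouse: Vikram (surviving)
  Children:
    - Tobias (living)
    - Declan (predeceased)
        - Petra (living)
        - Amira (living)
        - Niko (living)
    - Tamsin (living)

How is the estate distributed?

Vikram: ₹1,327,500; Tobias: ₹442,500; Petra: ₹147,500; Amira: ₹147,500; Niko: ₹147,500; Tamsin: ₹442,500

Vikram takes one-half of ₹2,655,000 = ₹1,327,500. The remaining ₹1,327,500 passes to the descendants.
The descendants' portion (₹1,327,500) is divided into 3 shares of ₹442,500: Tobias and Tamsin each take ₹442,500; Declan's ₹442,500 share passes to Declan's issue.
Declan's share (₹442,500) is divided into 3 shares of ₹147,500: Petra, Amira, and Niko each take ₹147,500.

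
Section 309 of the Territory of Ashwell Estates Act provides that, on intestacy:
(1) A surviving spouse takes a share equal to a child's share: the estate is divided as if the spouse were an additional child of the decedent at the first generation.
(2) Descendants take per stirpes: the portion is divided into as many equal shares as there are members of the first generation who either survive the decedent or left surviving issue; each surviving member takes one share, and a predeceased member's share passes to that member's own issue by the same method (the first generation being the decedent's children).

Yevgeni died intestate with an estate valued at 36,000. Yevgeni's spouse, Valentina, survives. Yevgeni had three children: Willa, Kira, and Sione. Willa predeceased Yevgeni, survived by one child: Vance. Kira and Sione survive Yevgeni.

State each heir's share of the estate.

Valentina: 9,000; Vance: 9,000; Kira: 9,000; Sione: 9,000

The spouse counts as an additional share at the children's level, so there are 4 primary shares of 9,000. Valentina takes one such share (9,000).
The children's combined portion (27,000) is divided into 3 shares of 9,000: Kira and Sione each take 9,000; Willa's 9,000 share passes to Willa's issue.
Willa's share (9,000) passes entirely to Vance.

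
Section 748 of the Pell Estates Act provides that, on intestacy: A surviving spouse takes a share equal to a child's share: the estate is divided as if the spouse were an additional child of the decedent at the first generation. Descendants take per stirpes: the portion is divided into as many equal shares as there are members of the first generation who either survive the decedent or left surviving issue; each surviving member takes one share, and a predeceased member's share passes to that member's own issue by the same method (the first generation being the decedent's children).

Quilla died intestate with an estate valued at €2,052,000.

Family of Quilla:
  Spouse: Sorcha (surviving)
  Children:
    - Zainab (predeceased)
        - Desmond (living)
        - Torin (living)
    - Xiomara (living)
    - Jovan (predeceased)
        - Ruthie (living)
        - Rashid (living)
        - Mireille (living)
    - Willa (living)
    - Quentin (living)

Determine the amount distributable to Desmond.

Desmond receives €171,000.

The spouse counts as an additional share at the children's level, so there are 6 primary shares of €342,000. Sorcha takes one such share (€342,000).
The children's combined portion (€1,710,000) is divided into 5 shares of €342,000: Xiomara, Willa, and Quentin each take €342,000; Zainab's €342,000 share passes to Zainab's issue; Jovan's €342,000 share passes to Jovan's issue.
Zainab's share (€342,000) is divided into 2 shares of €171,000: Desmond and Torin each take €171,000.
Jovan's share (€342,000) is divided into 3 shares of €114,000: Ruthie, Rashid, and Mireille each take €114,000.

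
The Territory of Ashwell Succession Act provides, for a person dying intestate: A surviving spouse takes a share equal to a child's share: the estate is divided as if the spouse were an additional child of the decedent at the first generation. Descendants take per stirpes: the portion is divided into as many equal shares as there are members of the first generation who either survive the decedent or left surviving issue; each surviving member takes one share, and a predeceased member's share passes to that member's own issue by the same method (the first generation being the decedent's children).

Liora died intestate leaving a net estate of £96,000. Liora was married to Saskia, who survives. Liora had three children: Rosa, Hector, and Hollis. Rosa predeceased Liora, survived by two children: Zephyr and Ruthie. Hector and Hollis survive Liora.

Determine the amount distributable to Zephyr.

Zephyr receives £12,000.

The spouse counts as an additional share at the children's level, so there are 4 primary shares of £24,000. Saskia takes one such share (£24,000).
The children's combined portion (£72,000) is divided into 3 shares of £24,000: Hector and Hollis each take £24,000; Rosa's £24,000 share passes to Rosa's issue.
Rosa's share (£24,000) is divided into 2 shares of £12,000: Zephyr and Ruthie each take £12,000.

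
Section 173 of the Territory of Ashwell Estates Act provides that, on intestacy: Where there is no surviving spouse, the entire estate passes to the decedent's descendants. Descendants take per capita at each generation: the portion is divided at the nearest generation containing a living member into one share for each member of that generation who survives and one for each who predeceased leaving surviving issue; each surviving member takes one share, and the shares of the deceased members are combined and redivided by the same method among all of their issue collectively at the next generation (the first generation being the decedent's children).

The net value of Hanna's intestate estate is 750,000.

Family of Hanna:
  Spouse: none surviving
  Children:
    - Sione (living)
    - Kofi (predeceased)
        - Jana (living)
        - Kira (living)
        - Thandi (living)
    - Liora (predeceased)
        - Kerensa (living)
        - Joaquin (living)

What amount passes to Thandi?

Thandi receives 100,000.

The entire 750,000 passes to the descendants.
That amount (750,000) is divided at the children's generation into 3 shares of 250,000. Sione takes 250,000. The 2 shares of the deceased (Kofi and Liora) are combined into a pool of 500,000.
That pool (500,000) is divided at the grandchildren's generation equally among Jana, Kira, Thandi, Kerensa, and Joaquin: 100,000 each.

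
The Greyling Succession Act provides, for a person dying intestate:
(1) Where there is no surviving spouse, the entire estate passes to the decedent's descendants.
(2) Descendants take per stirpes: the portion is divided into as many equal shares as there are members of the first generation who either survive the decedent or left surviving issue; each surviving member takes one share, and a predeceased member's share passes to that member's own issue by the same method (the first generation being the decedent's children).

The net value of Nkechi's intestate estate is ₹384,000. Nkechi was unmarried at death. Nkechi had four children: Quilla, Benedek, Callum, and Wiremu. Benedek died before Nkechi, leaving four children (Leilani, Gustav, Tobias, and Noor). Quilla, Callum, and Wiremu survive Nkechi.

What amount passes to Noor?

Noor receives ₹24,000.

The entire ₹384,000 passes to the descendants.
That amount (₹384,000) is divided into 4 shares of ₹96,000: Quilla, Callum, and Wiremu each take ₹96,000; Benedek's ₹96,000 share passes to Benedek's issue.
Benedek's share (₹96,000) is divided into 4 shares of ₹24,000: Leilani, Gustav, Tobias, and Noor each take ₹24,000.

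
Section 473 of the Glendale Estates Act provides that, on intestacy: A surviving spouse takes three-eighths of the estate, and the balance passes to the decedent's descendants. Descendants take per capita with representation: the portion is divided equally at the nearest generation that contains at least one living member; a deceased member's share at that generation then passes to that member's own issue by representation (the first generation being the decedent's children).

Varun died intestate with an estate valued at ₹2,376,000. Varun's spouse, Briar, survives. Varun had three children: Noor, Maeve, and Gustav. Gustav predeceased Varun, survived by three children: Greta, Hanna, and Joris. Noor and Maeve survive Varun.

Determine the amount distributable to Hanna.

Hanna receives ₹165,000.

Briar takes three-eighths of ₹2,376,000 = ₹891,000. The remaining ₹1,485,000 passes to the descendants.
The descendants' portion (₹1,485,000) is divided into 3 shares of ₹495,000: Noor and Maeve each take ₹495,000; Gustav's ₹495,000 share passes to Gustav's issue.
Gustav's share (₹495,000) is divided into 3 shares of ₹165,000: Greta, Hanna, and Joris each take ₹165,000.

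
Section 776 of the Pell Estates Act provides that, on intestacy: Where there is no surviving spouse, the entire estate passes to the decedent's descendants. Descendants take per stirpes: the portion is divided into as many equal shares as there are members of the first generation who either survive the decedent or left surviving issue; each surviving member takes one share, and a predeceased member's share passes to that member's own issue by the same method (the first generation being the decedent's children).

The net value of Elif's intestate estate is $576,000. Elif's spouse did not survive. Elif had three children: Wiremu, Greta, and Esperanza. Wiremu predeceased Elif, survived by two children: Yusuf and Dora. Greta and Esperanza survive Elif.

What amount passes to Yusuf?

The entire $576,000 passes to the descendants.
That amount ($576,000) is divided into 3 shares of $192,000: Greta and Esperanza each take $192,000; Wiremu's $192,000 share passes to Wiremu's issue.
Wiremu's share ($192,000) is divided into 2 shares of $96,000: Yusuf and Dora each take $96,000.

Yusuf receives $96,000.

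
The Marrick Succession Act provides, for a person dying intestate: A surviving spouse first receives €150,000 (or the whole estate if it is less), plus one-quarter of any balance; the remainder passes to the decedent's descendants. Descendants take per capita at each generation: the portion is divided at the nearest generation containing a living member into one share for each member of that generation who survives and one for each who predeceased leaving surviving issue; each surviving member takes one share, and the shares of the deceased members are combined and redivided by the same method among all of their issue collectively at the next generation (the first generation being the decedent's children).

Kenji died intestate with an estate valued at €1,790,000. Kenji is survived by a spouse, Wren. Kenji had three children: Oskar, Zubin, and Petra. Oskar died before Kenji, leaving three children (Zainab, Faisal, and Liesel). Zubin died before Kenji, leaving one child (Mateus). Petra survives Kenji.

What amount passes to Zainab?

Zainab receives €205,000.

Wren first takes €150,000, leaving a balance of €1,640,000. Wren then takes one-quarter of the balance (€410,000), for a total of €560,000. The remaining €1,230,000 passes to the descendants.
The descendants' portion (€1,230,000) is divided at the children's generation into 3 shares of €410,000. Petra takes €410,000. The 2 shares of the deceased (Oskar and Zubin) are combined into a pool of €820,000.
That pool (€820,000) is divided at the grandchildren's generation equally among Zainab, Faisal, Liesel, and Mateus: €205,000 each.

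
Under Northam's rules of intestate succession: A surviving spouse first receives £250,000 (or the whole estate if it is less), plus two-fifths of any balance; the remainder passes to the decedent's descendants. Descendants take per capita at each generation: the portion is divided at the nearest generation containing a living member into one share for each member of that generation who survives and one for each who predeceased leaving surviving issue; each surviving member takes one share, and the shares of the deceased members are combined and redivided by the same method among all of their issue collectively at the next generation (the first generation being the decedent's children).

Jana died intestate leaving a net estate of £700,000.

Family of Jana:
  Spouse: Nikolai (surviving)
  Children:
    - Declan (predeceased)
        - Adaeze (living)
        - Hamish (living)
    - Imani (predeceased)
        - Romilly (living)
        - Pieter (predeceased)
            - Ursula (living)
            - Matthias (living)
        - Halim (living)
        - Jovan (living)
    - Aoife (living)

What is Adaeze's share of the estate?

Nikolai first takes £250,000, leaving a balance of £450,000. Nikolai then takes two-fifths of the balance (£180,000), for a total of £430,000. The remaining £270,000 passes to the descendants.
The descendants' portion (£270,000) is divided at the children's generation into 3 shares of £90,000. Aoife takes £90,000. The 2 shares of the deceased (Declan and Imani) are combined into a pool of £180,000.
That pool (£180,000) is divided at the grandchildren's generation into 6 shares of £30,000. Adaeze, Hamish, Romilly, Halim, and Jovan each take £30,000. The remaining share for the deceased Pieter (£30,000) is carried to the next generation.
That pool (£30,000) is divided at the great-grandchildren's generation equally among Ursula and Matthias: £15,000 each.

Adaeze receives £30,000.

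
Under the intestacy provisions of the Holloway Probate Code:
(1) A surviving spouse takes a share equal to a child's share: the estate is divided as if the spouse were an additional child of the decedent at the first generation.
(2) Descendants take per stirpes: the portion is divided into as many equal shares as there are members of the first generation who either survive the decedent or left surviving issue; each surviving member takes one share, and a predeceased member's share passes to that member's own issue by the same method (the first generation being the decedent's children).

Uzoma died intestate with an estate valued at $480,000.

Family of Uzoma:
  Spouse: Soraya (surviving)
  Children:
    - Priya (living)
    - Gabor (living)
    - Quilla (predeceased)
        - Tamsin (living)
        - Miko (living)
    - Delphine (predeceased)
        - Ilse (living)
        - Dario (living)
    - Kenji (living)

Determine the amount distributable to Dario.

The spouse counts as an additional share at the children's level, so there are 6 primary shares of $80,000. Soraya takes one such share ($80,000).
The children's combined portion ($400,000) is divided into 5 shares of $80,000: Priya, Gabor, and Kenji each take $80,000; Quilla's $80,000 share passes to Quilla's issue; Delphine's $80,000 share passes to Delphine's issue.
Quilla's share ($80,000) is divided into 2 shares of $40,000: Tamsin and Miko each take $40,000.
Delphine's share ($80,000) is divided into 2 shares of $40,000: Ilse and Dario each take $40,000.

Dario receives $40,000.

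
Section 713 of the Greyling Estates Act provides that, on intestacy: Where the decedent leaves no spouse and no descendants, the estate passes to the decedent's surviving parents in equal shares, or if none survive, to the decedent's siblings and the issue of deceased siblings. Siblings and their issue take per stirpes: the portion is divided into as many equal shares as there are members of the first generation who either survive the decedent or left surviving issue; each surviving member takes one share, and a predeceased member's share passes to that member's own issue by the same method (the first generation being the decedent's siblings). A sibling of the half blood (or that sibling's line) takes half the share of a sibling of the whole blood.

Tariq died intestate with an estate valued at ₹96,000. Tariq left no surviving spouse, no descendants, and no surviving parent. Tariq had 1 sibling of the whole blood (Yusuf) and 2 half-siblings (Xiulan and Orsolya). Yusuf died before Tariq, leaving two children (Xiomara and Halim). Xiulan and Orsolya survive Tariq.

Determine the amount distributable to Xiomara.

Xiomara receives ₹24,000.

The entire ₹96,000 passes to the siblings and their issue.
Counting each half-blood sibling's line as half a unit, there are 2 units in ₹96,000, so one unit is ₹48,000. Whole-blood lines (Yusuf) take ₹48,000 each; half-blood lines (Xiulan and Orsolya) take ₹24,000 each.
Yusuf's share (₹48,000) is divided into 2 shares of ₹24,000: Xiomara and Halim each take ₹24,000.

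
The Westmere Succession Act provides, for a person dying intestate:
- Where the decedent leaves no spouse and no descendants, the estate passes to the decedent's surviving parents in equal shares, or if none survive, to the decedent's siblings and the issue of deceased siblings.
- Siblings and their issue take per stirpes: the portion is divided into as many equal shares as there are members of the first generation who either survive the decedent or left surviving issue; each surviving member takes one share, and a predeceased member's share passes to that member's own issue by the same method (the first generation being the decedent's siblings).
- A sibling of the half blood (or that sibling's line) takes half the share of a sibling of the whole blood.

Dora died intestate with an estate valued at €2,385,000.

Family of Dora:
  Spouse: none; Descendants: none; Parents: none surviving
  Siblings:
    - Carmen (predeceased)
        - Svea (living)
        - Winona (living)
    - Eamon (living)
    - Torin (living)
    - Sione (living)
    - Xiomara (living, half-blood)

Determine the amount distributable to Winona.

The entire €2,385,000 passes to the siblings and their issue.
Counting each half-blood sibling's line as half a unit, there are 9/2 units in €2,385,000, so one unit is €530,000. Whole-blood lines (Carmen, Eamon, Torin, and Sione) take €530,000 each; half-blood lines (Xiomara) take €265,000 each.
Carmen's share (€530,000) is divided into 2 shares of €265,000: Svea and Winona each take €265,000.

Winona receives €265,000.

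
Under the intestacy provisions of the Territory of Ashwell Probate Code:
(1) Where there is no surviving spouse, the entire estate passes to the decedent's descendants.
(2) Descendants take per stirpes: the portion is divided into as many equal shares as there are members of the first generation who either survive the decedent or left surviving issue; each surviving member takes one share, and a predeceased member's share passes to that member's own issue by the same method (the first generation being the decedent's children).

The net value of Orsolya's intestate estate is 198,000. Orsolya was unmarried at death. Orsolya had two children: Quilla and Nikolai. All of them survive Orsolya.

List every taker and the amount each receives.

Quilla: 99,000; Nikolai: 99,000

The entire 198,000 passes to the descendants.
That amount (198,000) is divided into 2 shares of 99,000: Quilla and Nikolai each take 99,000.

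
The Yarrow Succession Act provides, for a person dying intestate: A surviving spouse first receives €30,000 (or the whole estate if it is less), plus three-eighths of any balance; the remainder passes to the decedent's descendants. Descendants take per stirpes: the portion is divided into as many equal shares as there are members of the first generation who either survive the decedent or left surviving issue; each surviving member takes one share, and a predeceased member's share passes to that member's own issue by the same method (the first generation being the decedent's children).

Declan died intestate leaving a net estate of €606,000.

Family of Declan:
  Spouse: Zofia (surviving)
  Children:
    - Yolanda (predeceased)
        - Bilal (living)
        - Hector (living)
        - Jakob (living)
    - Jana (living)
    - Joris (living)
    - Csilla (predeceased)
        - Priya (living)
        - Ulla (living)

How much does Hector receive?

Hector receives €30,000.

Zofia first takes €30,000, leaving a balance of €576,000. Zofia then takes three-eighths of the balance (€216,000), for a total of €246,000. The remaining €360,000 passes to the descendants.
The descendants' portion (€360,000) is divided into 4 shares of €90,000: Jana and Joris each take €90,000; Yolanda's €90,000 share passes to Yolanda's issue; Csilla's €90,000 share passes to Csilla's issue.
Yolanda's share (€90,000) is divided into 3 shares of €30,000: Bilal, Hector, and Jakob each take €30,000.
Csilla's share (€90,000) is divided into 2 shares of €45,000: Priya and Ulla each take €45,000.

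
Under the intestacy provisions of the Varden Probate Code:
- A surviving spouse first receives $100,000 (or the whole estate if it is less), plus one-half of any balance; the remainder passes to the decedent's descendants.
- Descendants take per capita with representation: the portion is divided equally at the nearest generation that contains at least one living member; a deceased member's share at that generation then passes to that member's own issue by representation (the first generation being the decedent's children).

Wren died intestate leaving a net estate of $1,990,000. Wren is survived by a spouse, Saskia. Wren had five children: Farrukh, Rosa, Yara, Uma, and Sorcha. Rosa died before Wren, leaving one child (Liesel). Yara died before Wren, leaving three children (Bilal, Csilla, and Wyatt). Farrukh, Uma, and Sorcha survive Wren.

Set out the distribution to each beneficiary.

Saskia first takes $100,000, leaving a balance of $1,890,000. Saskia then takes one-half of the balance ($945,000), for a total of $1,045,000. The remaining $945,000 passes to the descendants.
The descendants' portion ($945,000) is divided into 5 shares of $189,000: Farrukh, Uma, and Sorcha each take $189,000; Rosa's $189,000 share passes to Rosa's issue; Yara's $189,000 share passes to Yara's issue.
Rosa's share ($189,000) passes entirely to Liesel.
Yara's share ($189,000) is divided into 3 shares of $63,000: Bilal, Csilla, and Wyatt each take $63,000.

Saskia: $1,045,000; Farrukh: $189,000; Liesel: $189,000; Bilal: $63,000; Csilla: $63,000; Wyatt: $63,000; Uma: $189,000; Sorcha: $189,000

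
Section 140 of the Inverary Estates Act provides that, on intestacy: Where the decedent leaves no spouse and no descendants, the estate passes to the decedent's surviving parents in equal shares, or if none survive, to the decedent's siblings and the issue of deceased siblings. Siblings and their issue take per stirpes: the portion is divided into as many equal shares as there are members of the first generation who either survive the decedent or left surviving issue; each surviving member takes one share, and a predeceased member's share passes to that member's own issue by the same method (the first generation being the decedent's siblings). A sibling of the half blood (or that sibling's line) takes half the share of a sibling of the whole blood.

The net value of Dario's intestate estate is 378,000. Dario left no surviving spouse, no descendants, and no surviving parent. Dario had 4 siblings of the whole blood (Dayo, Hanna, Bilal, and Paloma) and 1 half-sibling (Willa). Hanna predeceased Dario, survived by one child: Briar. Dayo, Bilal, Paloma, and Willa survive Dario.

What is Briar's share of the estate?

Briar receives 84,000.

The entire 378,000 passes to the siblings and their issue.
Counting each half-blood sibling's line as half a unit, there are 9/2 units in 378,000, so one unit is 84,000. Whole-blood lines (Dayo, Hanna, Bilal, and Paloma) take 84,000 each; half-blood lines (Willa) take 42,000 each.
Hanna's share (84,000) passes entirely to Briar.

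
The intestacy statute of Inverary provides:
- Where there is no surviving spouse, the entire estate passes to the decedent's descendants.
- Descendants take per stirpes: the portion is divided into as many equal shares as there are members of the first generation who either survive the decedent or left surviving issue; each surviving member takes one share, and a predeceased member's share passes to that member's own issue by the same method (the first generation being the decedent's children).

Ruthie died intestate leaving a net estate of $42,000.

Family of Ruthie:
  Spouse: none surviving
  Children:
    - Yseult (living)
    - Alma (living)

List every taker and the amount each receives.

The entire $42,000 passes to the descendants.
That amount ($42,000) is divided into 2 shares of $21,000: Yseult and Alma each take $21,000.

Yseult: $21,000; Alma: $21,000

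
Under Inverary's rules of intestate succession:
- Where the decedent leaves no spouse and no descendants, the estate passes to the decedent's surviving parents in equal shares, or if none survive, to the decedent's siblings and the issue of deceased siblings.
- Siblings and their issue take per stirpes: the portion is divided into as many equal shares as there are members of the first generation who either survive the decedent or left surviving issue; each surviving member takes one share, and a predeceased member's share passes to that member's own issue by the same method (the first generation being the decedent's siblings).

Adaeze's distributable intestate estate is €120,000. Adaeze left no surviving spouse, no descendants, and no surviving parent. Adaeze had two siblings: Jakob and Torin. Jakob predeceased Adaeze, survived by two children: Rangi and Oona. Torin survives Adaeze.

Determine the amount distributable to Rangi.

The entire €120,000 passes to the siblings and their issue.
That amount (€120,000) is divided into 2 shares of €60,000: Torin takes €60,000; Jakob's €60,000 share passes to Jakob's issue.
Jakob's share (€60,000) is divided into 2 shares of €30,000: Rangi and Oona each take €30,000.

Rangi receives €30,000.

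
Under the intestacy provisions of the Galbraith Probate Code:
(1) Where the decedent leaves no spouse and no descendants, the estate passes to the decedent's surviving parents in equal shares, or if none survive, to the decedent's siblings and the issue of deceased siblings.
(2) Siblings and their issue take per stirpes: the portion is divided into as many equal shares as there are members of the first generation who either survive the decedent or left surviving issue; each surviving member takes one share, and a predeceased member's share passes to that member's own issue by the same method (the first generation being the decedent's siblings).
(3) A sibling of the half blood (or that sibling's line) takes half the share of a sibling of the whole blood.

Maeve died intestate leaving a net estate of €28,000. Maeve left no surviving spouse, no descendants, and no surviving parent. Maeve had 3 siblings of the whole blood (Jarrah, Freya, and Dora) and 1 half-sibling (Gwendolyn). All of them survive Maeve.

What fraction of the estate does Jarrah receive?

Jarrah receives 2/7 of the estate.

The entire €28,000 passes to the siblings and their issue.
Counting each half-blood sibling's line as half a unit, there are 7/2 units in €28,000, so one unit is €8,000. Whole-blood lines (Jarrah, Freya, and Dora) take €8,000 each; half-blood lines (Gwendolyn) take €4,000 each.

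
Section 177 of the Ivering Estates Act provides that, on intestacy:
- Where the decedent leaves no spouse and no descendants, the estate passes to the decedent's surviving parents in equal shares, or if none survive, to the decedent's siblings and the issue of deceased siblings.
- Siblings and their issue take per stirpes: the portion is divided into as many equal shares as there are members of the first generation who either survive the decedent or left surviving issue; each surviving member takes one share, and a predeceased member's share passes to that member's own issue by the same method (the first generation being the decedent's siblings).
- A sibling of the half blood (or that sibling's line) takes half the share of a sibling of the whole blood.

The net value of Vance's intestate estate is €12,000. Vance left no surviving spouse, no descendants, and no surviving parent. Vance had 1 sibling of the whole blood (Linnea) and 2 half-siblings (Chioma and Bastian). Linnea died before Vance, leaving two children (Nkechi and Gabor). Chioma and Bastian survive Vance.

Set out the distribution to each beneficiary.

The entire €12,000 passes to the siblings and their issue.
Counting each half-blood sibling's line as half a unit, there are 2 units in €12,000, so one unit is €6,000. Whole-blood lines (Linnea) take €6,000 each; half-blood lines (Chioma and Bastian) take €3,000 each.
Linnea's share (€6,000) is divided into 2 shares of €3,000: Nkechi and Gabor each take €3,000.

Chioma: €3,000; Nkechi: €3,000; Gabor: €3,000; Bastian: €3,000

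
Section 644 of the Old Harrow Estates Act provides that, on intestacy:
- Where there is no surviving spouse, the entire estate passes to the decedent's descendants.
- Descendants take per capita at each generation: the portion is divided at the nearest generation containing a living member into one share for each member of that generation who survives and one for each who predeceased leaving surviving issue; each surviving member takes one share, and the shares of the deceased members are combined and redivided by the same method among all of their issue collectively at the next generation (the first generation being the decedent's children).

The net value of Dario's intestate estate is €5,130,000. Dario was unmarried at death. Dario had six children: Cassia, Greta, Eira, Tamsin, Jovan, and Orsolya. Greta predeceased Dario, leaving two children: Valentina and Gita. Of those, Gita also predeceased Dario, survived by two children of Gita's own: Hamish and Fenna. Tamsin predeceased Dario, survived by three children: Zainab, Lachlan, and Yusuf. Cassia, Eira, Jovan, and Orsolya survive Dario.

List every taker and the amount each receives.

Cassia: €855,000; Valentina: €342,000; Hamish: €171,000; Fenna: €171,000; Eira: €855,000; Zainab: €342,000; Lachlan: €342,000; Yusuf: €342,000; Jovan: €855,000; Orsolya: €855,000

The entire €5,130,000 passes to the descendants.
That amount (€5,130,000) is divided at the children's generation into 6 shares of €855,000. Cassia, Eira, Jovan, and Orsolya each take €855,000. The 2 shares of the deceased (Greta and Tamsin) are combined into a pool of €1,710,000.
That pool (€1,710,000) is divided at the grandchildren's generation into 5 shares of €342,000. Valentina, Zainab, Lachlan, and Yusuf each take €342,000. The remaining share for the deceased Gita (€342,000) is carried to the next generation.
That pool (€342,000) is divided at the great-grandchildren's generation equally among Hamish and Fenna: €171,000 each.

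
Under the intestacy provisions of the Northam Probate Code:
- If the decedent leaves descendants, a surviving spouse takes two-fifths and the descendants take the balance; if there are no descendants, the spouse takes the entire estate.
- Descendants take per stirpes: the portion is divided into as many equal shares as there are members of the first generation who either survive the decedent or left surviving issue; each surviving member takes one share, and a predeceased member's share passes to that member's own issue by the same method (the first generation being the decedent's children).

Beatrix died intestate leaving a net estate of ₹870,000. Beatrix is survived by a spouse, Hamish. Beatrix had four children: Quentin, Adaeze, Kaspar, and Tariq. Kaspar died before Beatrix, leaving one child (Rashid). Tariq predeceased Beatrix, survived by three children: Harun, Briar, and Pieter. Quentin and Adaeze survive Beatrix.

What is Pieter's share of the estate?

Pieter receives ₹43,500.

Hamish takes two-fifths of ₹870,000 = ₹348,000. The remaining ₹522,000 passes to the descendants.
The descendants' portion (₹522,000) is divided into 4 shares of ₹130,500: Quentin and Adaeze each take ₹130,500; Kaspar's ₹130,500 share passes to Kaspar's issue; Tariq's ₹130,500 share passes to Tariq's issue.
Kaspar's share (₹130,500) passes entirely to Rashid.
Tariq's share (₹130,500) is divided into 3 shares of ₹43,500: Harun, Briar, and Pieter each take ₹43,500.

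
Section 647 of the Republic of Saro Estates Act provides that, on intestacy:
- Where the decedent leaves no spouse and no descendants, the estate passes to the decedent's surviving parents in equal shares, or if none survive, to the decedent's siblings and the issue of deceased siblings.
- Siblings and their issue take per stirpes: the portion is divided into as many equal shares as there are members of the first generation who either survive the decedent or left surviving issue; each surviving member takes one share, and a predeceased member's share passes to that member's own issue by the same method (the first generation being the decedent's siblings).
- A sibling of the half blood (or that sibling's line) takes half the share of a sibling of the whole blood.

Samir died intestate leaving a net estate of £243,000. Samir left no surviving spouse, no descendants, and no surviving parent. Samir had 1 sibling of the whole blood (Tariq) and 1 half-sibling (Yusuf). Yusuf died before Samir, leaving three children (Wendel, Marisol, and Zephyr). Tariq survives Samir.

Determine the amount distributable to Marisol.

Marisol receives £27,000.

The entire £243,000 passes to the siblings and their issue.
Counting each half-blood sibling's line as half a unit, there are 3/2 units in £243,000, so one unit is £162,000. Whole-blood lines (Tariq) take £162,000 each; half-blood lines (Yusuf) take £81,000 each.
Yusuf's share (£81,000) is divided into 3 shares of £27,000: Wendel, Marisol, and Zephyr each take £27,000.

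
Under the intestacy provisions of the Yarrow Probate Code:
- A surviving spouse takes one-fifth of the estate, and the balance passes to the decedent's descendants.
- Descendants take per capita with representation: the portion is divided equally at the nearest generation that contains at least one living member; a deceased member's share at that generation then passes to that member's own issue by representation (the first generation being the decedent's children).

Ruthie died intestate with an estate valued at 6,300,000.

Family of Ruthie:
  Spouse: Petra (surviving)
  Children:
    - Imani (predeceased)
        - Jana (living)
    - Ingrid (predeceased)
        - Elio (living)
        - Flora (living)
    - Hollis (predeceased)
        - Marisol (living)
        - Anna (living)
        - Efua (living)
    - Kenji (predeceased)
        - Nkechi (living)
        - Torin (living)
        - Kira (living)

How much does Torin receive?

Torin receives 560,000.

Petra takes one-fifth of 6,300,000 = 1,260,000. The remaining 5,040,000 passes to the descendants.
No child survives, so the initial division is made at the grandchildren's generation.
The descendants' portion (5,040,000) is divided into 9 shares of 560,000: Jana, Elio, Flora, Marisol, Anna, Efua, Nkechi, Torin, and Kira each take 560,000.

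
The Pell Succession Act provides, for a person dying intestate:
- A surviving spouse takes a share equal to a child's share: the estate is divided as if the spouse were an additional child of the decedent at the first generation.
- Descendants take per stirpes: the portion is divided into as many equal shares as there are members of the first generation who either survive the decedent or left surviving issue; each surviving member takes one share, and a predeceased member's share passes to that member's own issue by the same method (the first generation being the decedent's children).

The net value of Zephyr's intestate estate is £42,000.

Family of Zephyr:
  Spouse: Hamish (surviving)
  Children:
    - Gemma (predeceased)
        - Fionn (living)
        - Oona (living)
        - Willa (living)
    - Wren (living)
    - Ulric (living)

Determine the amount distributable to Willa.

Willa receives £3,500.

The spouse counts as an additional share at the children's level, so there are 4 primary shares of £10,500. Hamish takes one such share (£10,500).
The children's combined portion (£31,500) is divided into 3 shares of £10,500: Wren and Ulric each take £10,500; Gemma's £10,500 share passes to Gemma's issue.
Gemma's share (£10,500) is divided into 3 shares of £3,500: Fionn, Oona, and Willa each take £3,500.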